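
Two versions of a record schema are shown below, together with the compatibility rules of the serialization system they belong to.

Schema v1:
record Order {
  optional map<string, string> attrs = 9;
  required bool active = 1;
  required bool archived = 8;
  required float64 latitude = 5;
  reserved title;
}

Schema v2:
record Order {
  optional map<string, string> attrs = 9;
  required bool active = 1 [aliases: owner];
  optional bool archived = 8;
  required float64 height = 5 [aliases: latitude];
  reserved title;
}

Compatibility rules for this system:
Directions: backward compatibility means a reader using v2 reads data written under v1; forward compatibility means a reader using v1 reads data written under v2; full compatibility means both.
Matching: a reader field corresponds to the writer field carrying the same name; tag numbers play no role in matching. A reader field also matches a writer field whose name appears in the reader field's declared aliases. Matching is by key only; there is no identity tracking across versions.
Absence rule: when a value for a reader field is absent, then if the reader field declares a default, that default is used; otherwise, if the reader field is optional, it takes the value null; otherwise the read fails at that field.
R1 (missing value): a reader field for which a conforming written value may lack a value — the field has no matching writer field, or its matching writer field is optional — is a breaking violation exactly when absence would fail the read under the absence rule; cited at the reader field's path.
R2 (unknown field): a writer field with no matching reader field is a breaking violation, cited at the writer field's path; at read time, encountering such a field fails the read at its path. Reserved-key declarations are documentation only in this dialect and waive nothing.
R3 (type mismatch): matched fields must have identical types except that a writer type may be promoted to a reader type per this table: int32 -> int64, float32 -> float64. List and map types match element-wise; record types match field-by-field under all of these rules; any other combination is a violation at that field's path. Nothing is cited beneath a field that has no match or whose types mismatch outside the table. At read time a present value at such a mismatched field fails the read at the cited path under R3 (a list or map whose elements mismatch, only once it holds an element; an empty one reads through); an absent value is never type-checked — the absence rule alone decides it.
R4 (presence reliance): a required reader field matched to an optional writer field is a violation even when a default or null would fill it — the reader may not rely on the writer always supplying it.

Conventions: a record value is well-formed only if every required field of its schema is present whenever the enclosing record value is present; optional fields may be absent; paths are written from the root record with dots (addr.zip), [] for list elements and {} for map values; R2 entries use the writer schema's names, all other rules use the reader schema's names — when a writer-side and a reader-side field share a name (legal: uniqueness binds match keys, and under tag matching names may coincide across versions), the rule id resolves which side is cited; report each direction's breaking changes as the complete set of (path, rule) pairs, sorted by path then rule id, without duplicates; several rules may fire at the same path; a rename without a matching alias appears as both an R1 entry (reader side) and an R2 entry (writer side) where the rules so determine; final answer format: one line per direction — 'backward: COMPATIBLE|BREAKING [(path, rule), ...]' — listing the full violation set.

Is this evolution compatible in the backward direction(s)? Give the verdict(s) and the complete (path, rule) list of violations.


the writer's type comes first in each Order pair
backward analysis of Order with v2 as reader and v1 as writer:
  attrs: map<string, string> -> map<string, string>, writer optional; from attrs
  active: bool -> bool, writer required; from active
  archived: bool -> bool, writer required; from archived
  height: float64 -> float64, writer required; from latitude
  => backward: COMPATIBLE
ruling out the remaining Order differences:
  renamed field latitude to height in record Order (alias latitude declared on the renamed field) -> its effect on Order is confined to the forward direction, not asked
  field archived in record Order: required changed to optional -> its effect on Order is confined to the forward direction, not asked

backward: COMPATIBLE []


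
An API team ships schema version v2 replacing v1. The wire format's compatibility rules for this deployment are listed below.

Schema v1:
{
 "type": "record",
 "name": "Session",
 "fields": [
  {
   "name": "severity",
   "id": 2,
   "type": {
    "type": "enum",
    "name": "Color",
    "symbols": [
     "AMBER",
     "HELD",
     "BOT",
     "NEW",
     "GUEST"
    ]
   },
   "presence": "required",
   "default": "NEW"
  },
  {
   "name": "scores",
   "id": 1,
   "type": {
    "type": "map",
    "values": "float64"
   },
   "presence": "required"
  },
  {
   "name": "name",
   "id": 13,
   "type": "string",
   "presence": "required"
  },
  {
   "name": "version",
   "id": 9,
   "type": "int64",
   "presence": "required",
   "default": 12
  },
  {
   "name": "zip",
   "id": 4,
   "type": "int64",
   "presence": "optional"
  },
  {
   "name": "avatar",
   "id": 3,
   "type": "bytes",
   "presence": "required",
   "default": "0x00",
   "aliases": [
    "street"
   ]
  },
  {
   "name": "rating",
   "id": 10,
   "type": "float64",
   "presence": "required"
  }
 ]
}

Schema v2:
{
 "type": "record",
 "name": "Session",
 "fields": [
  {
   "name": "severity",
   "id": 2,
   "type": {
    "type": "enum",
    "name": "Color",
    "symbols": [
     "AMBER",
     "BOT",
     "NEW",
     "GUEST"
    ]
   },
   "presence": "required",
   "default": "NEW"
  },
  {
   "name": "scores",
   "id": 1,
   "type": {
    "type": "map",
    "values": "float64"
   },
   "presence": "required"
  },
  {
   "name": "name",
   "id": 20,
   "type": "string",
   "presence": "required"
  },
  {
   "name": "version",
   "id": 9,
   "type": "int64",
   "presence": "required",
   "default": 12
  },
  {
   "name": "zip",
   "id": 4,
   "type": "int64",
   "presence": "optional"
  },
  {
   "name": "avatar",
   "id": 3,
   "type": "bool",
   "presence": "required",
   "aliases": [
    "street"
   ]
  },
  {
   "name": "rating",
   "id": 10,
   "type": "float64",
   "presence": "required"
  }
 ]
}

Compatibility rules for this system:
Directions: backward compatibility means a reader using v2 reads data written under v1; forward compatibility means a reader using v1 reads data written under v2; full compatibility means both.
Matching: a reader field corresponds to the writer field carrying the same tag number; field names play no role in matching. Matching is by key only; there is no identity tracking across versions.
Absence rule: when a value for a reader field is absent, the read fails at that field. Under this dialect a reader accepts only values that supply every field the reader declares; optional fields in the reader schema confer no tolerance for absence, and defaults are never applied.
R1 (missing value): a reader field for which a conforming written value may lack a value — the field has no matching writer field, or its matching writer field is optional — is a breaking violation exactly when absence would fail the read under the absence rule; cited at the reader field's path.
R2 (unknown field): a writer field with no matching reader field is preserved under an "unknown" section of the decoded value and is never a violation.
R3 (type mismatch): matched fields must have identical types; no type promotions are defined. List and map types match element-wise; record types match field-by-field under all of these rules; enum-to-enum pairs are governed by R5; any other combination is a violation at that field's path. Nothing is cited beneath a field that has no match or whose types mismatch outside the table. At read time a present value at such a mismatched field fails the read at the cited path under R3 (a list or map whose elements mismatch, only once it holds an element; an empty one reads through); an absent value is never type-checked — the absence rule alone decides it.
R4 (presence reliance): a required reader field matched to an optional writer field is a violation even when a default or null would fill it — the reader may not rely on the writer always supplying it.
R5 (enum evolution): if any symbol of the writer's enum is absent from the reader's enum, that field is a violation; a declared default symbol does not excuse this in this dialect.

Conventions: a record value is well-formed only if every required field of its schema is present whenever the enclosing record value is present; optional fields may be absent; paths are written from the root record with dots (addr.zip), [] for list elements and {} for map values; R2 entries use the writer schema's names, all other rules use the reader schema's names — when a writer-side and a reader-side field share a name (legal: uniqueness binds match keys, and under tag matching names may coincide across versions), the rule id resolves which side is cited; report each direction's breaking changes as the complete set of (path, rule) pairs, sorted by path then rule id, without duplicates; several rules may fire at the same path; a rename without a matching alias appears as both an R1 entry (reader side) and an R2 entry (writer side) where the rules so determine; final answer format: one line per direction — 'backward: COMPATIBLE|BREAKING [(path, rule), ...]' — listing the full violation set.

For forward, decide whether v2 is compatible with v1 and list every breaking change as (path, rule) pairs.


the writer's type comes first in each Session pair
forward pass over Session, reader schema v1, writer schema v2:
  writer required, Color -> Color: reader severity maps from writer severity
  writer required, map<string, float64> -> map<string, float64>: reader scores maps from writer scores
  name has no writer counterpart
  writer required, int64 -> int64: reader version maps from writer version
  writer optional, int64 -> int64: reader zip maps from writer zip
  writer required, bool -> bytes: reader avatar maps from writer avatar
  writer required, float64 -> float64: reader rating maps from writer rating
  name (writer side), unknown to reader
  breaking: (avatar, R3)
  breaking: (name, R1)
  breaking: (zip, R1)
  forward on Session therefore BREAKING (3)
checking off the Session differences that do not matter here:
  enum Color (field severity in record Session): symbol HELD removed -> matters only for Session's backward compatibility — outside the asked direction

forward: BREAKING [(avatar, R3), (name, R1), (zip, R1)]


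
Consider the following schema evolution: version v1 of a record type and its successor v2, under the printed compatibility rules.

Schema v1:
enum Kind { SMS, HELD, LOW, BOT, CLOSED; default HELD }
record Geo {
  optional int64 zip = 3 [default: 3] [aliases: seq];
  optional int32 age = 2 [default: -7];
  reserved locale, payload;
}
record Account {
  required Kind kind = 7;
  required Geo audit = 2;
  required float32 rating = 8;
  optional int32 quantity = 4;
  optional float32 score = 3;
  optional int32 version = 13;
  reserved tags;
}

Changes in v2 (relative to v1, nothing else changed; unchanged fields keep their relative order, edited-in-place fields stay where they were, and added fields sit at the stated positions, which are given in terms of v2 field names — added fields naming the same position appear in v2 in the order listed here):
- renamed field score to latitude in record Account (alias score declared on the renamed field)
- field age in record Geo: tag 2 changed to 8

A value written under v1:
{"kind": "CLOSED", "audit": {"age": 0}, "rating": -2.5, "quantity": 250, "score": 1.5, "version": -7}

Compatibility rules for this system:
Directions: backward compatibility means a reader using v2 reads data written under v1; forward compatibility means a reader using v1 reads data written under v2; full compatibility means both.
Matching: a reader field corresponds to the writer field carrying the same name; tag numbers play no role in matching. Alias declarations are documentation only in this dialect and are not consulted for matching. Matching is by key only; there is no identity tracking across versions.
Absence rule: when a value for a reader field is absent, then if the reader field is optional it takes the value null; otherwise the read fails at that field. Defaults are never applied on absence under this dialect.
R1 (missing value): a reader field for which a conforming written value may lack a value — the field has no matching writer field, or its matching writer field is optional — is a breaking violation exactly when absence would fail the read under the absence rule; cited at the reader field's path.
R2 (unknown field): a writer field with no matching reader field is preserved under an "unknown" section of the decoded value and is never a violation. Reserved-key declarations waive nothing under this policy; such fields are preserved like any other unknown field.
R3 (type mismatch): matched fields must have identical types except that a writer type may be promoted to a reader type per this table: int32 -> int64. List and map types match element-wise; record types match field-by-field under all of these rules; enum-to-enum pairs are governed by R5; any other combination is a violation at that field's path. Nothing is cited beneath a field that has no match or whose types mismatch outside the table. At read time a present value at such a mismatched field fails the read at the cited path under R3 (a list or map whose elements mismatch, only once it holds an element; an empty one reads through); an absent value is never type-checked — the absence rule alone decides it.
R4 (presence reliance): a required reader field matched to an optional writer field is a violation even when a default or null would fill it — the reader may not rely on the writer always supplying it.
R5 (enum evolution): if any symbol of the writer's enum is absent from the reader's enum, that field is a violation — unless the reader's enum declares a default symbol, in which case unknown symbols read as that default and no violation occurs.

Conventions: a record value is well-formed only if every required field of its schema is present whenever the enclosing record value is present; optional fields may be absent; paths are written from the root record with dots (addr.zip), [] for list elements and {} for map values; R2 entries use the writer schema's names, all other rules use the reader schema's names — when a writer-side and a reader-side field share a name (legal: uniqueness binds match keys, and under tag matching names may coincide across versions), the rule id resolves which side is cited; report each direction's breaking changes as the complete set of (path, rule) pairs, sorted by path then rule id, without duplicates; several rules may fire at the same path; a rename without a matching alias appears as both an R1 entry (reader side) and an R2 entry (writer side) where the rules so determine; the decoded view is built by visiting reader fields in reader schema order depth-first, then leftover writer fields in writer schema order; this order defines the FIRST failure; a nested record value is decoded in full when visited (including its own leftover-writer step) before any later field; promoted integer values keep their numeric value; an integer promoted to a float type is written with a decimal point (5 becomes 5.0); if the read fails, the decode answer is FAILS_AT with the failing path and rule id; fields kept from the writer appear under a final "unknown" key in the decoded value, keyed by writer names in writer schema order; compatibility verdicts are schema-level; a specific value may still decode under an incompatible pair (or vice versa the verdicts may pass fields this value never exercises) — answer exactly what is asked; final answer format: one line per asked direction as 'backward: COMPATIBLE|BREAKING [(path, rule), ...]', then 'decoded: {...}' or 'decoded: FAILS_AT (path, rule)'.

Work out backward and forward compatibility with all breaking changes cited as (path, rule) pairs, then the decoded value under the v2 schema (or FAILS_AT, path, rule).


backward: COMPATIBLE []; forward: COMPATIBLE []; decoded: {"kind": "CLOSED", "audit": {"zip": null, "age": 0}, "rating": -2.5, "quantity": 250, "latitude": null, "version": -7, "unknown": {"score": 1.5}}

in Account below, arrows point writer -> reader
backward on Account — v2 reading data written by v1:
  Kind -> Kind, writer required: kind aligns to kind
  Geo -> Geo, writer required: audit aligns to audit
  float32 -> float32, writer required: rating aligns to rating
  int32 -> int32, writer optional: quantity aligns to quantity
  no writer field matches reader latitude
  int32 -> int32, writer optional: version aligns to version
  writer field score has no reader counterpart
  int64 -> int64, writer optional: audit.zip aligns to audit.zip
  int32 -> int32, writer optional: audit.age aligns to audit.age
  => backward verdict for Account: COMPATIBLE, no violations
forward on Account — v1 reading data written by v2:
  Kind -> Kind, writer required: kind aligns to kind
  Geo -> Geo, writer required: audit aligns to audit
  float32 -> float32, writer required: rating aligns to rating
  int32 -> int32, writer optional: quantity aligns to quantity
  no writer field matches reader score
  int32 -> int32, writer optional: version aligns to version
  writer field latitude has no reader counterpart
  int64 -> int64, writer optional: audit.zip aligns to audit.zip
  int32 -> int32, writer optional: audit.age aligns to audit.age
  => forward verdict for Account: COMPATIBLE, no violations
decode (reader v2):
  kind := "CLOSED"
  audit.zip := null (absent, optional -> null)
  audit.age := 0
  rating := -2.5
  quantity := 250
  latitude := null (absent, optional -> null)
  version := -7
  writer score: kept under "unknown"
  => decoded: {"kind": "CLOSED", "audit": {"zip": null, "age": 0}, "rating": -2.5, "quantity": 250, "latitude": null, "version": -7, "unknown": {"score": 1.5}}


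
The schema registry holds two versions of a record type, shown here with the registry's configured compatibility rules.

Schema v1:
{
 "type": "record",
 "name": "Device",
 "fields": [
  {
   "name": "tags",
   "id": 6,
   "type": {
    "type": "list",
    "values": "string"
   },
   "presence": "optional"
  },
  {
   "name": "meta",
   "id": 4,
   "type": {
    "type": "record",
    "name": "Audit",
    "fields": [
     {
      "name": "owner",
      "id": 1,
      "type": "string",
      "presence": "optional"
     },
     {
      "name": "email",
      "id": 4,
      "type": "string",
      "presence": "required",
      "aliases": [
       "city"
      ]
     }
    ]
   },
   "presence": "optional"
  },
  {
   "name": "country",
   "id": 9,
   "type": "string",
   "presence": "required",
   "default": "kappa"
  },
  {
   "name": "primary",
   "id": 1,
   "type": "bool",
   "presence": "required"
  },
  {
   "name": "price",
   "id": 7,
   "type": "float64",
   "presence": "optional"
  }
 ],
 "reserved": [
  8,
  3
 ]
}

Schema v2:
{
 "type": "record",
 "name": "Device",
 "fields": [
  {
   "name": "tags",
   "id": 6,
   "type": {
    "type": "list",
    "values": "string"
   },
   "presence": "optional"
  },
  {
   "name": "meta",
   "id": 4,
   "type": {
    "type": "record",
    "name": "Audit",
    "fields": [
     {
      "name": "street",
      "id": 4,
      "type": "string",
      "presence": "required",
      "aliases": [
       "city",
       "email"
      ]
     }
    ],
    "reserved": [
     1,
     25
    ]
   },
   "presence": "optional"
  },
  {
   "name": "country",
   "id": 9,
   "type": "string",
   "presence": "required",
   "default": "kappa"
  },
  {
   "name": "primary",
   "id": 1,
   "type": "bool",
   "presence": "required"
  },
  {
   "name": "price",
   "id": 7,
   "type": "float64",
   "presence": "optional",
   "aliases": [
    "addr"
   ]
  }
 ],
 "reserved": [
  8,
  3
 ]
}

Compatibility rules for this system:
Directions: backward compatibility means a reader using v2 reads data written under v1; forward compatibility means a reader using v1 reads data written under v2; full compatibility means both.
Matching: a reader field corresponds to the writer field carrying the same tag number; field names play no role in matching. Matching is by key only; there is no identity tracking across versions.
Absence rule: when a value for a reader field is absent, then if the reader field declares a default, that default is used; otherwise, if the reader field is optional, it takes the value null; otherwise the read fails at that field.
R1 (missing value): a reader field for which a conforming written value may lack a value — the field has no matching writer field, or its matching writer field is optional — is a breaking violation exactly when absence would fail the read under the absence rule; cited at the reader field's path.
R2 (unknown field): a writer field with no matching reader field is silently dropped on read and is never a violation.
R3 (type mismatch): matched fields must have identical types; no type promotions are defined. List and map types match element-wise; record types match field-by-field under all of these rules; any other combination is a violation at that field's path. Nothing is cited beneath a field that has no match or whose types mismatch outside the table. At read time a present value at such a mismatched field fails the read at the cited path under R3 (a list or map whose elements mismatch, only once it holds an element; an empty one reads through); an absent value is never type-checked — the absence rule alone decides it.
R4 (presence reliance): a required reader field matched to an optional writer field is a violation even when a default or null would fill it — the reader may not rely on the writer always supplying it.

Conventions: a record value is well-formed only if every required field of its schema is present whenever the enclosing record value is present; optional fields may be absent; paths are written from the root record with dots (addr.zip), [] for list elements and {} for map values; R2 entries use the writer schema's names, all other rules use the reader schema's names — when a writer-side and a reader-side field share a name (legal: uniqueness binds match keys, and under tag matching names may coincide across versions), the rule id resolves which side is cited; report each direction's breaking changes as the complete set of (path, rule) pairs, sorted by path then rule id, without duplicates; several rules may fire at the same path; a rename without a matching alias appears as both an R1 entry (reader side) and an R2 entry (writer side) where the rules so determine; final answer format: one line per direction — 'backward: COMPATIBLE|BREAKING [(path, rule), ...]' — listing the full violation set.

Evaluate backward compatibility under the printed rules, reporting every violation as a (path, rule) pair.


backward: COMPATIBLE []

in Device below, arrows point writer -> reader
checking backward for Device: reader v2 against writer v1:
  list<string> -> list<string>, writer optional: tags aligns to tags
  Audit -> Audit, writer optional: meta aligns to meta
  string -> string, writer required: country aligns to country
  bool -> bool, writer required: primary aligns to primary
  float64 -> float64, writer optional: price aligns to price
  string -> string, writer required: meta.street aligns to meta.email
  writer field meta.owner has no reader counterpart
  => backward: COMPATIBLE
remaining Device differences; none change what is asked:
  removed field owner from record Audit (its key 1 joins the reserved list) -> inert for the asked Device verdict: nothing fires
  renamed field email to street in record Audit (alias email declared on the renamed field) -> inert for the asked Device verdict: nothing fires


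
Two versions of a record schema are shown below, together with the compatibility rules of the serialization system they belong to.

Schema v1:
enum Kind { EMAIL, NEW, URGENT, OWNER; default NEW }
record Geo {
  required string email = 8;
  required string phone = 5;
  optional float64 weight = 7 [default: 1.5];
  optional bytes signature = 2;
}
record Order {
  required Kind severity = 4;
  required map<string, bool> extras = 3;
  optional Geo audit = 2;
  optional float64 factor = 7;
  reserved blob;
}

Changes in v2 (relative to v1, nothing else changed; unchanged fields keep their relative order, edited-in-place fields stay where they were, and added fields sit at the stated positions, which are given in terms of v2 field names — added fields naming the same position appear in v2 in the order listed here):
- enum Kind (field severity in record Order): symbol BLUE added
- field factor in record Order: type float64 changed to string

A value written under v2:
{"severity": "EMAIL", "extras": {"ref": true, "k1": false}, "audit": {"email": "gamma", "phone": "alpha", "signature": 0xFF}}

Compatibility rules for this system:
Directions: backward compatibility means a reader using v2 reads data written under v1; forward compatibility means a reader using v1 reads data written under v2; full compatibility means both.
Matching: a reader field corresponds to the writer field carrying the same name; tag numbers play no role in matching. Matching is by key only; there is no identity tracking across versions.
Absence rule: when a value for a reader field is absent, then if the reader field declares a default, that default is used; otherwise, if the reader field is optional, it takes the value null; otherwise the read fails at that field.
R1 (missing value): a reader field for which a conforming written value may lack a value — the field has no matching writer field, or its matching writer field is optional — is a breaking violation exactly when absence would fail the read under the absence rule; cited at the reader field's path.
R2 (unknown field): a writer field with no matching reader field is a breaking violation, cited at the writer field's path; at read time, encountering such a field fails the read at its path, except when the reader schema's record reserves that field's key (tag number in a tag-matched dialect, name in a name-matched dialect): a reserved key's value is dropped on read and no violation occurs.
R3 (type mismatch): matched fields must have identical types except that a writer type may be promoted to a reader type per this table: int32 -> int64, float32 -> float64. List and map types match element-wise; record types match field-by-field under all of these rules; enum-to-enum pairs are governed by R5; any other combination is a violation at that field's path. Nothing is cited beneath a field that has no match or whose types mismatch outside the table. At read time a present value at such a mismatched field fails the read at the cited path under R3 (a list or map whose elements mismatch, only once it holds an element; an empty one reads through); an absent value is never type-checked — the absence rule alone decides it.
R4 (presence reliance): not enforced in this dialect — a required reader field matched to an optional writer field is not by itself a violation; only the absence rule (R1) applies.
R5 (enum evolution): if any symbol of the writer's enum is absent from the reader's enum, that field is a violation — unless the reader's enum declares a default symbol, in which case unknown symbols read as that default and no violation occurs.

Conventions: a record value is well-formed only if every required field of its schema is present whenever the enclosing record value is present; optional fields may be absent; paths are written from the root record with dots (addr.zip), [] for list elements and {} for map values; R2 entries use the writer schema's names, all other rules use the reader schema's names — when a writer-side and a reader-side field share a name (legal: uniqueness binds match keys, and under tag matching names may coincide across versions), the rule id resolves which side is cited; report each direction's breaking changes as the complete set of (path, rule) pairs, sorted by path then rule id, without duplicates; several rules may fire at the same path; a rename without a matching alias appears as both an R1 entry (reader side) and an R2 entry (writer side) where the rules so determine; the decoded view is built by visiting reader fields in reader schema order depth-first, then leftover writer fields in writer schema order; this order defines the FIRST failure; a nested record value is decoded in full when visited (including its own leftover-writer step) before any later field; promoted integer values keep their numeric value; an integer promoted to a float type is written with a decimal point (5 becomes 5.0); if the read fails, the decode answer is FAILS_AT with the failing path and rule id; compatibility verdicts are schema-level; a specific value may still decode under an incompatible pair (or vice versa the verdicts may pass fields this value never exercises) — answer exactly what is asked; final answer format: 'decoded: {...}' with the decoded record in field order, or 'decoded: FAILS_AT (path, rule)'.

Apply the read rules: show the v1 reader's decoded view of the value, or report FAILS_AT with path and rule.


arrows below run writer -> reader for Order
decoding the Order value with the v1 reader:
  severity := "EMAIL"
  extras := {"ref": true, "k1": false}
  audit.email := "gamma"
  audit.phone := "alpha"
  audit.weight := 1.5 (no value, default fills)
  audit.signature := 0xFF
  factor := null (not supplied -> null)
  => decoded: {"severity": "EMAIL", "extras": {"ref": true, "k1": false}, "audit": {"email": "gamma", "phone": "alpha", "weight": 1.5, "signature": 0xFF}, "factor": null}
the other Order changes do not affect what is asked:
  enum Kind (field severity in record Order): symbol BLUE added -> triggers nothing under the printed rules; the Order answer is the same either way
  field factor in record Order: type float64 changed to string -> affects the rule determinations only; this particular Order value decodes identically

decoded: {"severity": "EMAIL", "extras": {"ref": true, "k1": false}, "audit": {"email": "gamma", "phone": "alpha", "weight": 1.5, "signature": 0xFF}, "factor": null}


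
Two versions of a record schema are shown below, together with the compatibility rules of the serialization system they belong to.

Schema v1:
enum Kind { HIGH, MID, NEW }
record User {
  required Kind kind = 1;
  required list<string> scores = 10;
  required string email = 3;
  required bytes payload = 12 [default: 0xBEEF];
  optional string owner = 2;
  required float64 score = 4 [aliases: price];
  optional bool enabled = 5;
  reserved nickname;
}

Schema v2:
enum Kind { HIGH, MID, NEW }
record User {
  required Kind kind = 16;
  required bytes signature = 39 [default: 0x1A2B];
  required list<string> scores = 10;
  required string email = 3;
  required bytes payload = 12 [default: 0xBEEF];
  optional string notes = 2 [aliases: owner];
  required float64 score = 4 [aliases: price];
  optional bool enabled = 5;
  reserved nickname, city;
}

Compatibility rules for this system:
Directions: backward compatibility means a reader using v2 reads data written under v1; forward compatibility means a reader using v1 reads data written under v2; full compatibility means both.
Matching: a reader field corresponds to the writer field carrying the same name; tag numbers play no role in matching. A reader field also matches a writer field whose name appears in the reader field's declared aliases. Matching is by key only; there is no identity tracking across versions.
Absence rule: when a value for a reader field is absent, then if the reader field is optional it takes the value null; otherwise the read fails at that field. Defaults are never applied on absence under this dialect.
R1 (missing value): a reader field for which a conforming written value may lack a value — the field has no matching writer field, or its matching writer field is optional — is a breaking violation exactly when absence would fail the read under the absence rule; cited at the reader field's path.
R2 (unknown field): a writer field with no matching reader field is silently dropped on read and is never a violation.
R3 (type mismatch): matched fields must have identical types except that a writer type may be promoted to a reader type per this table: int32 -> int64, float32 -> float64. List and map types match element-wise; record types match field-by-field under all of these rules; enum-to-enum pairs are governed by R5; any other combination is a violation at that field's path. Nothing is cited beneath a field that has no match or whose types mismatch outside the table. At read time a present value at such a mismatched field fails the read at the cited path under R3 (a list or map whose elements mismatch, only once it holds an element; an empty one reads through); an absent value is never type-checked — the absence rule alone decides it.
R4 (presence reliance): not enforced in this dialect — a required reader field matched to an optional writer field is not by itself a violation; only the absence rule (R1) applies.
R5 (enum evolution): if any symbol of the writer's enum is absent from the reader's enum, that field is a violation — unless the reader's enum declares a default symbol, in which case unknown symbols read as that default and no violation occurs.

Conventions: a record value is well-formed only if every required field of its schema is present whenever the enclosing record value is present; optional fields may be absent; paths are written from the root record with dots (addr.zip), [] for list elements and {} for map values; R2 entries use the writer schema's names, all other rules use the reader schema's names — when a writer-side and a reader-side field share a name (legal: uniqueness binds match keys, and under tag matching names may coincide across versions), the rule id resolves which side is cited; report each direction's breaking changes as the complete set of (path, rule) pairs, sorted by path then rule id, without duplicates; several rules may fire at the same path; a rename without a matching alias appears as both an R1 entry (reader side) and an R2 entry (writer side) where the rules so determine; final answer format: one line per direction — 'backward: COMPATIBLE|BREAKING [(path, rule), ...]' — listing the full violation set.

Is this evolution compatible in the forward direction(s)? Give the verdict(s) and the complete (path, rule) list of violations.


forward: COMPATIBLE []

arrows below run writer -> reader for User
forward on User — v1 reading data written by v2:
  kind: Kind -> Kind, writer required; from kind
  scores: list<string> -> list<string>, writer required; from scores
  email: string -> string, writer required; from email
  payload: bytes -> bytes, writer required; from payload
  owner: no writer-side match
  score: float64 -> float64, writer required; from score
  enabled: bool -> bool, writer optional; from enabled
  signature (writer side), unknown to reader
  notes (writer side), unknown to reader
  nothing fires on User: forward is COMPATIBLE
the rest of the User diff is inert for this question:
  field kind in record User: tag 1 changed to 16 -> fires no rule on User, leaving the asked answer as it is
  renamed field owner to notes in record User (alias owner declared on the renamed field) -> fires no rule on User, leaving the asked answer as it is
  added field signature to record User: required bytes, tag 39, default 0x1A2B (in v2 it sits immediately before scores) -> its effect on User is confined to the backward direction, not asked


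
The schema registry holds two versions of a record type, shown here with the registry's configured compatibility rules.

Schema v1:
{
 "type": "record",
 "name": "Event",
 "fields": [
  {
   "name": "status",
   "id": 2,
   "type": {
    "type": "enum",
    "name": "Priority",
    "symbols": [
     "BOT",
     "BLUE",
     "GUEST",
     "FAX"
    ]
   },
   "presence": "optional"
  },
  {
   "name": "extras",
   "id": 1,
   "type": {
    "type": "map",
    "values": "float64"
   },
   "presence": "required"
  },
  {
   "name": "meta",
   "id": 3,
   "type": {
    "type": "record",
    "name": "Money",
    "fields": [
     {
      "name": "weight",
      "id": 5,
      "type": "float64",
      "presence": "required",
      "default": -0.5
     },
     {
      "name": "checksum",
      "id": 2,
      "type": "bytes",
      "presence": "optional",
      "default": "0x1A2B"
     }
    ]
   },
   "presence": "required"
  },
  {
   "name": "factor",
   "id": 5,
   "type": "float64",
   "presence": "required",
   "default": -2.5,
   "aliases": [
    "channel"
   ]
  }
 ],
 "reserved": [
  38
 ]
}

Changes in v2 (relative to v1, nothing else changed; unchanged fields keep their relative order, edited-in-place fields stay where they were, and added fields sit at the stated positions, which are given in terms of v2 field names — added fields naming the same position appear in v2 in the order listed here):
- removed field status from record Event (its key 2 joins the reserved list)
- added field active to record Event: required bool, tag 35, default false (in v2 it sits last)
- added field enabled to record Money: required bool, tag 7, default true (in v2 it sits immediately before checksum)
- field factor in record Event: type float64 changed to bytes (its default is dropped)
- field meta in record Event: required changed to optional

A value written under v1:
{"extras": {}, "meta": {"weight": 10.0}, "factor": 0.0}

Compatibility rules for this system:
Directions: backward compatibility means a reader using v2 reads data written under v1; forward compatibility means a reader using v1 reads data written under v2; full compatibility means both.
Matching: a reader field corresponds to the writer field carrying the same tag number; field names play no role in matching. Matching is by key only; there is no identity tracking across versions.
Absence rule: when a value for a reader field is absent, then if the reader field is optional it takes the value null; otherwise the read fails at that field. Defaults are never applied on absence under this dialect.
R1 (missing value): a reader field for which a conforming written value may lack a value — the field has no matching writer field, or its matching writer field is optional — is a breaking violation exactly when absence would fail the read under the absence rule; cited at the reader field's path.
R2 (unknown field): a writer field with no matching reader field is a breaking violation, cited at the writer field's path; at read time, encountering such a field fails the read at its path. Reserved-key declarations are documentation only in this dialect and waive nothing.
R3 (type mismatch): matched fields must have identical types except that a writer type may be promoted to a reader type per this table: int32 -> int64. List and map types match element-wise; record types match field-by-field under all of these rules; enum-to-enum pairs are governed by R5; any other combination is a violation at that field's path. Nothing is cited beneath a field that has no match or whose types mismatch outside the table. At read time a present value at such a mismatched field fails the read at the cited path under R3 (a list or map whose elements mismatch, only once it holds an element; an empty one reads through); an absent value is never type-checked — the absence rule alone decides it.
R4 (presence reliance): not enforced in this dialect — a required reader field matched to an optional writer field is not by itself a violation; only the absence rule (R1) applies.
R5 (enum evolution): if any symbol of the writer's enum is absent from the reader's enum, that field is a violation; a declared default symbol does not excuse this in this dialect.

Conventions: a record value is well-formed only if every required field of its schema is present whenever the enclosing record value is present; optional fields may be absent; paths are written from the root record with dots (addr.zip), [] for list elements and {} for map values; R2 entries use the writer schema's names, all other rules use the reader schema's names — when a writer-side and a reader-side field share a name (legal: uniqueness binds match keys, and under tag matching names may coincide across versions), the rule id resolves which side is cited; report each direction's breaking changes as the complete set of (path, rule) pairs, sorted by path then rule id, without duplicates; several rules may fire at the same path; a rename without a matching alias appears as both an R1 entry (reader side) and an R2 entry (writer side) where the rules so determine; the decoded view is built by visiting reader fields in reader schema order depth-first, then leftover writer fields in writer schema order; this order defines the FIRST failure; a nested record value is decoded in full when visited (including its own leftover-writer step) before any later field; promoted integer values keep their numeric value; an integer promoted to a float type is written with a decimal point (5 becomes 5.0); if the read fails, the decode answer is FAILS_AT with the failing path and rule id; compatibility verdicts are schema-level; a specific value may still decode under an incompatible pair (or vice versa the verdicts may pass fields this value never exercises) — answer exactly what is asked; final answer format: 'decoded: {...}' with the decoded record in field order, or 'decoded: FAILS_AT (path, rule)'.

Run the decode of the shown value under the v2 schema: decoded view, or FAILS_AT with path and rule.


decoded: FAILS_AT (meta.enabled, R1)

in Event below, arrows point writer -> reader
decode walk for Event under reader schema v2:
  extras := {}
  meta.weight := 10.0
  read fails at meta.enabled under R1 (no fill)
  => FAILS_AT (meta.enabled, R1)
ruling out the remaining Event differences:
  removed field status from record Event (its key 2 joins the reserved list) -> schema-level compatibility only; this Event value's decode is unchanged
  added field active to record Event: required bool, tag 35, default false (in v2 it sits last) -> schema-level compatibility only; this Event value's decode is unchanged
  field factor in record Event: type float64 changed to bytes (its default is dropped) -> schema-level compatibility only; this Event value's decode is unchanged
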